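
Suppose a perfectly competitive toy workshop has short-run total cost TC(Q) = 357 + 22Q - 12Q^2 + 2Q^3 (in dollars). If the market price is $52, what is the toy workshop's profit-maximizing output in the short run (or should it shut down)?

Produce at Q = 5

Strip out fixed cost: VC = 22Q - 12Q^2 + 2Q^3. Then AVC = 22 - 12Q + 2Q^2 and MC = 22 - 24Q + 6Q^2.
AVC hits its minimum where MC = AVC, at Q = 3, giving min AVC = 22 - 12·3 + 2·3^2 = $4.
Since P = $52 ≥ min AVC = $4, price covers variable cost and the firm should produce.
Solving P = MC: -30 - 24Q + 6Q^2 = 0 ⇒ Q = -1 or 5. On the upward-sloping branch, Q* = 5.
Check: AVC at Q = 5 is $12 ≤ P, so revenue covers variable cost.
Profit = P·Q − TC = 52·5 − 417 = -$157, a loss, but smaller than the $357 fixed cost the firm would lose by shutting down.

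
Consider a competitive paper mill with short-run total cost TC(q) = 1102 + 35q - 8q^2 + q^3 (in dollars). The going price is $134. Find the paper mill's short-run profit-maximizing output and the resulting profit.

AVC = 35 - 8q + q^2; min AVC = $19 at q = 4. Since P = $134 ≥ min AVC, the firm produces.
With MC = 35 - 16q + 3q^2, P = MC on the upward-sloping part at q* = 9.
TR = 134·9 = 1206. TC = 1102 + 396 = 1498. Profit = 1206 − 1498 = -$292.
Shutting down would mean losing the fixed cost of $1102, so operating at a loss of $292 is better by $810.

Profit = -$292 at q = 9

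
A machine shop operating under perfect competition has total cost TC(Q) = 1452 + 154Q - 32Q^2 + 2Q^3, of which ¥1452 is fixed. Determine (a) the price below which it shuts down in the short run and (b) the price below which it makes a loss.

AVC = 154 - 32Q + 2Q^2; minimized at Q = 8, giving min AVC = ¥26. That is the shutdown price.
ATC = 1452/Q + 154 - 32Q + 2Q^2. Setting dATC/dQ = −1452/Q^2 − 32 + 4Q = 0 gives Q = 11 (since 4·11^3 − 32·11^2 = 1452).
min ATC = 1452/11 + 154 − 32·11 + 2·11^2 = ¥176. That is the break-even price.
Between these two prices the firm operates at a loss; above ¥176 it earns a profit.

Shutdown price = ¥26; break-even price = ¥176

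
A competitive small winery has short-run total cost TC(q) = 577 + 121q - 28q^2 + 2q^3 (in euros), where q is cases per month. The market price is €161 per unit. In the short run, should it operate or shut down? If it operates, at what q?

From TC, MC = TC'(q) = 121 - 56q + 6q^2 and AVC = VC/q = 121 - 28q + 2q^2.
AVC is minimized where dAVC/dq = -28 + 4q = 0, at q = 7; min AVC = 121 - 28·7 + 2·7^2 = €23.
Since P = €161 ≥ min AVC = €23, price covers variable cost and the firm should produce.
Solving P = MC: -40 - 56q + 6q^2 = 0 ⇒ q = -2/3 or 10. On the upward-sloping branch, q* = 10.
Check: AVC at q = 10 is €41 ≤ P, so revenue covers variable cost.
Profit = P·q − TC = 161·10 − 987 = €623.

Produce at q = 10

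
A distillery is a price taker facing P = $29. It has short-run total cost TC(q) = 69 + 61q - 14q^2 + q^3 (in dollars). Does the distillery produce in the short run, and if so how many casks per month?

Variable cost is VC = 61q - 14q^2 + q^3, so AVC = VC/q = 61 - 14q + q^2 and MC = dTC/dq = 61 - 28q + 3q^2.
The AVC parabola has its vertex at q = 14/2 = 7, where AVC = 61 - 14·7 + 7^2 = $12.
Because $29 ≥ $12, revenue can cover variable cost; the firm operates.
P = MC gives 32 - 28q + 3q^2 = 0, with roots 4/3 and 8. Take the larger (rising MC): q* = 8.
Check: AVC at q = 8 is $13 ≤ P, so revenue covers variable cost.
Profit = P·q − TC = 29·8 − 173 = $59.

Produce at q = 8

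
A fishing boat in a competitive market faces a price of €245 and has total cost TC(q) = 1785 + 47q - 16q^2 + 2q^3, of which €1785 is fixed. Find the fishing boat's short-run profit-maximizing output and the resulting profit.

AVC = 47 - 16q + 2q^2; min AVC = €15 at q = 4. Since P = €245 ≥ min AVC, the firm produces.
MC = 47 - 32q + 6q^2. Setting P = MC and taking the root on the rising branch gives q* = 9.
TR = 245·9 = 2205. TC = 1785 + 585 = 2370. Profit = 2205 − 2370 = -€165.
That loss of €165 beats the €1785 the firm would lose by shutting down; producing recovers €1620 of fixed cost.

Profit = -€165 at q = 9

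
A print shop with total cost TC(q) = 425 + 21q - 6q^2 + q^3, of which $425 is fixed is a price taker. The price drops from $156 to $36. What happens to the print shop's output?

MC = 21 - 12q + 3q^2; the shutdown threshold is min AVC = $12 (at q = 3).
With P = $156 above the shutdown price, P = MC gives q = 9.
At P = $36 ≥ min AVC, set P = MC: q = 5. The firm stays open but cuts output.

Output falls from 9 to 5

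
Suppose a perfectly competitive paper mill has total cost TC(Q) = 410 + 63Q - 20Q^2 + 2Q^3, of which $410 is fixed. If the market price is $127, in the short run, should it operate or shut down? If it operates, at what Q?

From TC, MC = TC'(Q) = 63 - 40Q + 6Q^2 and AVC = VC/Q = 63 - 20Q + 2Q^2.
AVC hits its minimum where MC = AVC, at Q = 5, giving min AVC = 63 - 20·5 + 2·5^2 = $13.
Since P = $127 ≥ min AVC = $13, price covers variable cost and the firm should produce.
Set P = MC: 127 = 63 - 40Q + 6Q^2 → -64 - 40Q + 6Q^2 = 0. The roots are Q = -4/3 and Q = 8; the profit-maximizing output is on the rising part of MC, so Q* = 8.
Check: AVC at Q = 8 is $31 ≤ P, so revenue covers variable cost.
Profit = P·Q − TC = 127·8 − 658 = $358.

Produce at Q = 8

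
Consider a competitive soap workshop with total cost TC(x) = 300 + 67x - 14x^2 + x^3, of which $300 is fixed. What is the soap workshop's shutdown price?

The firm shuts down when price falls below the minimum of average variable cost. AVC = VC/x = 67 - 14x + x^2.
At the minimum of AVC, MC = AVC. MC = 67 - 28x + 3x^2; setting MC = AVC gives 2x^2 - 14x = 0, so x = 7. min AVC = 18.
So the shutdown price is $18.

$18 per unit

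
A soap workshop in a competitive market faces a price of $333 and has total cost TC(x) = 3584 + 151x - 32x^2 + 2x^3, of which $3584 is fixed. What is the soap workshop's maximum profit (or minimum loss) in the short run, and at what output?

AVC = 151 - 32x + 2x^2; min AVC = $23 at x = 8. Since P = $333 ≥ min AVC, the firm produces.
With MC = 151 - 64x + 6x^2, P = MC on the upward-sloping part at x* = 13.
TR = 333·13 = 4329. TC = 3584 + 949 = 4533. Profit = 4329 − 4533 = -$204.
By producing, the firm covers all variable cost plus $3380 of fixed cost; shutting down would lose the full $3584.

Profit = -$204 at x = 13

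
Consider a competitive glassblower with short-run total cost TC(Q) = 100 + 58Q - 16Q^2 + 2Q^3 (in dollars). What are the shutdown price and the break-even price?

Shutdown price = $26; break-even price = $48

Shutdown price = min AVC. AVC = 58 - 16Q + 2Q^2, with vertex at Q = 4 and minimum $26.
ATC = 100/Q + 58 - 16Q + 2Q^2. Setting dATC/dQ = −100/Q^2 − 16 + 4Q = 0 gives Q = 5 (since 4·5^3 − 16·5^2 = 100).
min ATC = 100/5 + 58 − 16·5 + 2·5^2 = $48. That is the break-even price.
For $26 ≤ P < $48 the firm produces at a loss; below $26 it shuts down.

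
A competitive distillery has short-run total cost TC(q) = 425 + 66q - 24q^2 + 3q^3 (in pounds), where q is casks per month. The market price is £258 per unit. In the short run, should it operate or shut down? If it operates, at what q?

Variable cost is VC = 66q - 24q^2 + 3q^3, so AVC = VC/q = 66 - 24q + 3q^2 and MC = dTC/dq = 66 - 48q + 9q^2.
The AVC parabola has its vertex at q = 24/6 = 4, where AVC = 66 - 24·4 + 3·4^2 = £18.
P = £258 exceeds min AVC = £18, so the firm stays open.
P = MC gives -192 - 48q + 9q^2 = 0, with roots -8/3 and 8. Take the larger (rising MC): q* = 8.
Check: AVC at q = 8 is £66 ≤ P, so revenue covers variable cost.
Profit = P·q − TC = 258·8 − 953 = £1111.

Produce at q = 8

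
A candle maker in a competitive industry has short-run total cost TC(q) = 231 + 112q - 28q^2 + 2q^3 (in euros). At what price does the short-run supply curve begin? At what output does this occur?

€14 per unit, at q = 7

Short-run supply begins at min AVC. From VC = 112q - 28q^2 + 2q^3, AVC = 112 - 28q + 2q^2.
dAVC/dq = -28 + 4q = 0 gives q = 7. min AVC = 112 - 28·7 + 2·7^2 = 14.
The firm shuts down for any P below €14.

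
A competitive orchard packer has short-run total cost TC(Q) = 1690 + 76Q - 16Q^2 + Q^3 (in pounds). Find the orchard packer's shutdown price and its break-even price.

AVC = 76 - 16Q + Q^2; minimized at Q = 8, giving min AVC = £12. That is the shutdown price.
ATC = 1690/Q + 76 - 16Q + Q^2. Setting dATC/dQ = −1690/Q^2 − 16 + 2Q = 0 gives Q = 13 (since 2·13^3 − 16·13^2 = 1690).
min ATC = 1690/13 + 76 − 16·13 + 13^2 = £167. That is the break-even price.
For £12 ≤ P < £167 the firm produces at a loss; below £12 it shuts down.

Shutdown price = £12; break-even price = £167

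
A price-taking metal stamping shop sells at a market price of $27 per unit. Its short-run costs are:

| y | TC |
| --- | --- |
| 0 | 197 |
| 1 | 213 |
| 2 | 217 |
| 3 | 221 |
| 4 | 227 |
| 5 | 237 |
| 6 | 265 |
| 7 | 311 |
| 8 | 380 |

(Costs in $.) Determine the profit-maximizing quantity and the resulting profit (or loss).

y = 5; profit = -$102

Tabulate TR − TC: y=0: -197; y=1: -186; y=2: -163; y=3: -140; y=4: -119; y=5: -102; y=6: -103; y=7: -122; y=8: -164.
Profit is maximized at y = 5. AVC there is 40/5 = $8 ≤ P, so producing beats shutting down (which would give -$197).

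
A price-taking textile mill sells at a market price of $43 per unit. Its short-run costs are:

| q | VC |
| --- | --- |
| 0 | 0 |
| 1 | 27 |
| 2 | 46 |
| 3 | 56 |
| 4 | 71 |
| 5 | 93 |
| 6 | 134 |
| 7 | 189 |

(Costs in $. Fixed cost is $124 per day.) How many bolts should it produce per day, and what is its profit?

q = 6; profit = $0

Compute π = P·q − TC at each output: q=0: -124; q=1: -108; q=2: -84; q=3: -51; q=4: -23; q=5: -2; q=6: 0; q=7: -12.
Profit is maximized at q = 6. AVC there is 134/6 = $22.33 ≤ P, so producing beats shutting down (which would give -$124).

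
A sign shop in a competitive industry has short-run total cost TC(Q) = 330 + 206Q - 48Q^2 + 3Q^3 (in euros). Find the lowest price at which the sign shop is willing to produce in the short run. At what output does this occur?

€14 per unit, at Q = 8

The firm shuts down when price falls below the minimum of average variable cost. AVC = VC/Q = 206 - 48Q + 3Q^2.
dAVC/dQ = -48 + 6Q = 0 gives Q = 8. min AVC = 206 - 48·8 + 3·8^2 = 14.
So the shutdown price is €14.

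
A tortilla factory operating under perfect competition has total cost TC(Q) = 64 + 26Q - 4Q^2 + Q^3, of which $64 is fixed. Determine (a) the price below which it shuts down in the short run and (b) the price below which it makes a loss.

Shutdown price = $22; break-even price = $42

AVC = 26 - 4Q + Q^2; minimized at Q = 2, giving min AVC = $22. That is the shutdown price.
ATC = 64/Q + 26 - 4Q + Q^2. Setting dATC/dQ = −64/Q^2 − 4 + 2Q = 0 gives Q = 4 (since 2·4^3 − 4·4^2 = 64).
min ATC = 64/4 + 26 − 4·4 + 4^2 = $42. That is the break-even price.
For $22 ≤ P < $42 the firm produces at a loss; below $22 it shuts down.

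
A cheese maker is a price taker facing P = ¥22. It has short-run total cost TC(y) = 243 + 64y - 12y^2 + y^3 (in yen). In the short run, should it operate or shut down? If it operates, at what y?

From TC, MC = TC'(y) = 64 - 24y + 3y^2 and AVC = VC/y = 64 - 12y + y^2.
The AVC parabola has its vertex at y = 12/2 = 6, where AVC = 64 - 12·6 + 6^2 = ¥28.
P = ¥22 lies below min AVC = ¥28; no output level covers variable cost.
Best response: produce nothing and absorb the ¥243 fixed cost.

Shut down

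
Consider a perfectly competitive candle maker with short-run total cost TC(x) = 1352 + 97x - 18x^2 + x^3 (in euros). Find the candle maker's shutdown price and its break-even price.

Shutdown price = €16; break-even price = €136

AVC = 97 - 18x + x^2; minimized at x = 9, giving min AVC = €16. That is the shutdown price.
ATC = 1352/x + 97 - 18x + x^2. Setting dATC/dx = −1352/x^2 − 18 + 2x = 0 gives x = 13 (since 2·13^3 − 18·13^2 = 1352).
min ATC = 1352/13 + 97 − 18·13 + 13^2 = €136. That is the break-even price.
For €16 ≤ P < €136 the firm produces at a loss; below €16 it shuts down.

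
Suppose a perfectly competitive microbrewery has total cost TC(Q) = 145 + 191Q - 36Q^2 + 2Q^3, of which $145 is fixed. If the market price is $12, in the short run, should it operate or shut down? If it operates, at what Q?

Variable cost is VC = 191Q - 36Q^2 + 2Q^3, so AVC = VC/Q = 191 - 36Q + 2Q^2 and MC = dTC/dQ = 191 - 72Q + 6Q^2.
AVC hits its minimum where MC = AVC, at Q = 9, giving min AVC = 191 - 36·9 + 2·9^2 = $29.
With P < min AVC ($12 < $29), every unit sold adds to the loss.
The firm minimizes its loss by shutting down and losing only its fixed cost of $145.

Shut down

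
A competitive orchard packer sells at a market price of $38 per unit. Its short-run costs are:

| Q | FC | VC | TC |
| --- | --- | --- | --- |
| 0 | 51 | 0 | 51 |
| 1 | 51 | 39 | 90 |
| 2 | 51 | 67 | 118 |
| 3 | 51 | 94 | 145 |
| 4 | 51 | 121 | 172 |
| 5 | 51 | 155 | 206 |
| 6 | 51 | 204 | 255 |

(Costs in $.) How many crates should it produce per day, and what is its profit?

Profit at each row (π = 38Q − TC): Q=0: -51; Q=1: -52; Q=2: -42; Q=3: -31; Q=4: -20; Q=5: -16; Q=6: -27.
Profit is maximized at Q = 5. AVC there is 155/5 = $31 ≤ P, so producing beats shutting down (which would give -$51).

Q = 5; profit = -$16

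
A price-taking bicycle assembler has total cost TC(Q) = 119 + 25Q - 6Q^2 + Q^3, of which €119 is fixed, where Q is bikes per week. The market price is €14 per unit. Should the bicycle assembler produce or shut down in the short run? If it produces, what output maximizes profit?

From TC, MC = TC'(Q) = 25 - 12Q + 3Q^2 and AVC = VC/Q = 25 - 6Q + Q^2.
The AVC parabola has its vertex at Q = 6/2 = 3, where AVC = 25 - 6·3 + 3^2 = €16.
Since P = €14 < min AVC = €16, price fails to cover variable cost at any output.
Shutting down limits the loss to fixed cost, €119.

Shut down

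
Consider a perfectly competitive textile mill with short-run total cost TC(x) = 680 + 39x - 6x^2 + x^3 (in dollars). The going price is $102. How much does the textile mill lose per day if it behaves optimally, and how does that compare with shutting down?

Profit = -$288 at x = 7

AVC = 39 - 6x + x^2; min AVC = $30 at x = 3. Since P = $102 ≥ min AVC, the firm produces.
With MC = 39 - 12x + 3x^2, P = MC on the upward-sloping part at x* = 7.
TR = 102·7 = 714. TC = 680 + 322 = 1002. Profit = 714 − 1002 = -$288.
That loss of $288 beats the $680 the firm would lose by shutting down; producing recovers $392 of fixed cost.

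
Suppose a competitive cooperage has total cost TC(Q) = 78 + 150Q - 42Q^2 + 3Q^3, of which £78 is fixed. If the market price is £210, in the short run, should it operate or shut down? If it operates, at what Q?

Produce at Q = 10

From TC, MC = TC'(Q) = 150 - 84Q + 9Q^2 and AVC = VC/Q = 150 - 42Q + 3Q^2.
AVC hits its minimum where MC = AVC, at Q = 7, giving min AVC = 150 - 42·7 + 3·7^2 = £3.
Since P = £210 ≥ min AVC = £3, price covers variable cost and the firm should produce.
P = MC gives -60 - 84Q + 9Q^2 = 0, with roots -2/3 and 10. Take the larger (rising MC): Q* = 10.
Check: AVC at Q = 10 is £30 ≤ P, so revenue covers variable cost.
Profit = P·Q − TC = 210·10 − 378 = £1722.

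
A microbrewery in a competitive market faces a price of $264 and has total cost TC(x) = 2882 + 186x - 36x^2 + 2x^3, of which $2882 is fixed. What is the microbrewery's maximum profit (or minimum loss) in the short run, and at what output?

AVC = 186 - 36x + 2x^2; min AVC = $24 at x = 9. Since P = $264 ≥ min AVC, the firm produces.
MC = 186 - 72x + 6x^2. Setting P = MC and taking the root on the rising branch gives x* = 13.
TR = 264·13 = 3432. TC = 2882 + 728 = 3610. Profit = 3432 − 3610 = -$178.
That loss of $178 beats the $2882 the firm would lose by shutting down; producing recovers $2704 of fixed cost.

Profit = -$178 at x = 13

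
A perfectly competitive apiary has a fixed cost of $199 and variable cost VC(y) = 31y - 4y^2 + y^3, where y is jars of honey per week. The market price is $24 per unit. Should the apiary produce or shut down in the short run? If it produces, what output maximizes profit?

Strip out fixed cost: VC = 31y - 4y^2 + y^3. Then AVC = 31 - 4y + y^2 and MC = 31 - 8y + 3y^2.
The AVC parabola has its vertex at y = 4/2 = 2, where AVC = 31 - 4·2 + 2^2 = $27.
With P < min AVC ($24 < $27), every unit sold adds to the loss.
Best response: produce nothing and absorb the $199 fixed cost.

Shut down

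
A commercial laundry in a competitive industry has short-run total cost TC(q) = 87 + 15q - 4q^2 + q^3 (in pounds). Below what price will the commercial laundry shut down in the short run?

£11 per unit

The shutdown price is the minimum of AVC. VC = 15q - 4q^2 + q^3, so AVC = 15 - 4q + q^2.
At the minimum of AVC, MC = AVC. MC = 15 - 8q + 3q^2; setting MC = AVC gives 2q^2 - 4q = 0, so q = 2. min AVC = 11.
For P < £11 the firm produces nothing.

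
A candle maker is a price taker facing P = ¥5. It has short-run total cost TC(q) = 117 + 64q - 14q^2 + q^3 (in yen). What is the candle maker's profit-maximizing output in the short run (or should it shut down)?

Strip out fixed cost: VC = 64q - 14q^2 + q^3. Then AVC = 64 - 14q + q^2 and MC = 64 - 28q + 3q^2.
The AVC parabola has its vertex at q = 14/2 = 7, where AVC = 64 - 14·7 + 7^2 = ¥15.
Since P = ¥5 < min AVC = ¥15, price fails to cover variable cost at any output.
Shutting down limits the loss to fixed cost, ¥117.

Shut down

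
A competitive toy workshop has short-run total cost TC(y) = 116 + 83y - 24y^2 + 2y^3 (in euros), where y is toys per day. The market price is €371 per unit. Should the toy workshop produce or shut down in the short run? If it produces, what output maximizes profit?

Produce at y = 12

Variable cost is VC = 83y - 24y^2 + 2y^3, so AVC = VC/y = 83 - 24y + 2y^2 and MC = dTC/dy = 83 - 48y + 6y^2.
AVC is minimized where dAVC/dy = -24 + 4y = 0, at y = 6; min AVC = 83 - 24·6 + 2·6^2 = €11.
P = €371 exceeds min AVC = €11, so the firm stays open.
Set P = MC: 371 = 83 - 48y + 6y^2 → -288 - 48y + 6y^2 = 0. The roots are y = -4 and y = 12; the profit-maximizing output is on the rising part of MC, so y* = 12.
Check: AVC at y = 12 is €83 ≤ P, so revenue covers variable cost.
Profit = P·y − TC = 371·12 − 1112 = €3340.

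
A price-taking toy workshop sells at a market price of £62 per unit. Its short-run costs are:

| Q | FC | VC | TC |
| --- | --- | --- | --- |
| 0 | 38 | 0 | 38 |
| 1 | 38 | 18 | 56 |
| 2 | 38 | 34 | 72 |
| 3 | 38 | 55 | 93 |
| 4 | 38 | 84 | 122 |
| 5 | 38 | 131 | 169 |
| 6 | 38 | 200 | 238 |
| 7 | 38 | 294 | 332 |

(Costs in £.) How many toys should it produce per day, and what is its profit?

Q = 5; profit = £141

Profit at each row (π = 62Q − TC): Q=0: -38; Q=1: 6; Q=2: 52; Q=3: 93; Q=4: 126; Q=5: 141; Q=6: 134; Q=7: 102.
Profit is maximized at Q = 5. AVC there is 131/5 = £26.20 ≤ P, so producing beats shutting down (which would give -£38).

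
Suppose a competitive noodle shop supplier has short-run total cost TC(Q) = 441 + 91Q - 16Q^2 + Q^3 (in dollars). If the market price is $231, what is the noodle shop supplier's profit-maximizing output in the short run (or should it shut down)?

Variable cost is VC = 91Q - 16Q^2 + Q^3, so AVC = VC/Q = 91 - 16Q + Q^2 and MC = dTC/dQ = 91 - 32Q + 3Q^2.
AVC is minimized where dAVC/dQ = -16 + 2Q = 0, at Q = 8; min AVC = 91 - 16·8 + 8^2 = $27.
Since P = $231 ≥ min AVC = $27, price covers variable cost and the firm should produce.
Solving P = MC: -140 - 32Q + 3Q^2 = 0 ⇒ Q = -10/3 or 14. On the upward-sloping branch, Q* = 14.
Check: AVC at Q = 14 is $63 ≤ P, so revenue covers variable cost.
Profit = P·Q − TC = 231·14 − 1323 = $1911.

Produce at Q = 14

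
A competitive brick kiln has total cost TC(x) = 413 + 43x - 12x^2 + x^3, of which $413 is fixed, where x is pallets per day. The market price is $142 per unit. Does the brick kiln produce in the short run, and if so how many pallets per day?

Produce at x = 11

From TC, MC = TC'(x) = 43 - 24x + 3x^2 and AVC = VC/x = 43 - 12x + x^2.
AVC is minimized where dAVC/dx = -12 + 2x = 0, at x = 6; min AVC = 43 - 12·6 + 6^2 = $7.
Because $142 ≥ $7, revenue can cover variable cost; the firm operates.
Solving P = MC: -99 - 24x + 3x^2 = 0 ⇒ x = -3 or 11. On the upward-sloping branch, x* = 11.
Check: AVC at x = 11 is $32 ≤ P, so revenue covers variable cost.
Profit = P·x − TC = 142·11 − 765 = $797.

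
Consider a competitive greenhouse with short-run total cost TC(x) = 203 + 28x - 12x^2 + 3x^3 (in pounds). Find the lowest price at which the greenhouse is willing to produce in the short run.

The shutdown price is the minimum of AVC. VC = 28x - 12x^2 + 3x^3, so AVC = 28 - 12x + 3x^2.
dAVC/dx = -12 + 6x = 0 gives x = 2. min AVC = 28 - 12·2 + 3·2^2 = 16.
The firm shuts down for any P below £16.

£16 per unit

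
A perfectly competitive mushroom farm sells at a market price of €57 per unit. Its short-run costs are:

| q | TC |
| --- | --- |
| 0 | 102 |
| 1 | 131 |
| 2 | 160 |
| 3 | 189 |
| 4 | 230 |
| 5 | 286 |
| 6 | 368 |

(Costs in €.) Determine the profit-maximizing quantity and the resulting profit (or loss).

q = 5; profit = -€1

Tabulate TR − TC: q=0: -102; q=1: -74; q=2: -46; q=3: -18; q=4: -2; q=5: -1; q=6: -26.
Profit is maximized at q = 5. AVC there is 184/5 = €36.80 ≤ P, so producing beats shutting down (which would give -€102).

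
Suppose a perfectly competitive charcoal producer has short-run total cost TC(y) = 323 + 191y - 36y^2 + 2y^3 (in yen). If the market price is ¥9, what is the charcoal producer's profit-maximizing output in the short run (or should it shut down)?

Shut down

Variable cost is VC = 191y - 36y^2 + 2y^3, so AVC = VC/y = 191 - 36y + 2y^2 and MC = dTC/dy = 191 - 72y + 6y^2.
The AVC parabola has its vertex at y = 36/4 = 9, where AVC = 191 - 36·9 + 2·9^2 = ¥29.
P = ¥9 lies below min AVC = ¥29; no output level covers variable cost.
The firm minimizes its loss by shutting down and losing only its fixed cost of ¥323.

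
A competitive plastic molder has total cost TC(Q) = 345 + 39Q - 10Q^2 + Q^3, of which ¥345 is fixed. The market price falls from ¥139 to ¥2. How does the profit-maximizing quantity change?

Output falls from 10 to 0 (the firm shuts down)

MC = 39 - 20Q + 3Q^2; the shutdown threshold is min AVC = ¥14 (at Q = 5).
With P = ¥139 above the shutdown price, P = MC gives Q = 10.
At P = ¥2 < min AVC = ¥14, price no longer covers variable cost at any output, so the firm shuts down: Q = 0.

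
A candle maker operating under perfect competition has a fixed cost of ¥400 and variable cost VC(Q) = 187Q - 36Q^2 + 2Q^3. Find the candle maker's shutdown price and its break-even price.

Shutdown price = min AVC. AVC = 187 - 36Q + 2Q^2, with vertex at Q = 9 and minimum ¥25.
ATC = 400/Q + 187 - 36Q + 2Q^2. Setting dATC/dQ = −400/Q^2 − 36 + 4Q = 0 gives Q = 10 (since 4·10^3 − 36·10^2 = 400).
min ATC = 400/10 + 187 − 36·10 + 2·10^2 = ¥67. That is the break-even price.
Between these two prices the firm operates at a loss; above ¥67 it earns a profit.

Shutdown price = ¥25; break-even price = ¥67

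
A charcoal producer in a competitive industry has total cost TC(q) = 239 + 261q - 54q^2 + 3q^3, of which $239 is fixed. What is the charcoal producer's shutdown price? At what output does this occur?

The firm shuts down when price falls below the minimum of average variable cost. AVC = VC/q = 261 - 54q + 3q^2.
dAVC/dq = -54 + 6q = 0 gives q = 9. min AVC = 261 - 54·9 + 3·9^2 = 18.
The firm shuts down for any P below $18.

$18 per unit, at q = 9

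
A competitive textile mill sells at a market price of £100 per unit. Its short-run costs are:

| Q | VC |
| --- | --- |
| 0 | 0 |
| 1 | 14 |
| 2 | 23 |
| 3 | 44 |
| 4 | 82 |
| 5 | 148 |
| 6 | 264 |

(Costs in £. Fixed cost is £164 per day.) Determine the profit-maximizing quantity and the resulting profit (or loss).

Tabulate TR − TC: Q=0: -164; Q=1: -78; Q=2: 13; Q=3: 92; Q=4: 154; Q=5: 188; Q=6: 172.
Profit is maximized at Q = 5. AVC there is 148/5 = £29.60 ≤ P, so producing beats shutting down (which would give -£164).

Q = 5; profit = £188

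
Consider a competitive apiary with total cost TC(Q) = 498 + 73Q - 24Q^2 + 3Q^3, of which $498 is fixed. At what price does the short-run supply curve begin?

$25 per unit

The shutdown price is the minimum of AVC. VC = 73Q - 24Q^2 + 3Q^3, so AVC = 73 - 24Q + 3Q^2.
At the minimum of AVC, MC = AVC. MC = 73 - 48Q + 9Q^2; setting MC = AVC gives 6Q^2 - 24Q = 0, so Q = 4. min AVC = 25.
So the shutdown price is $25.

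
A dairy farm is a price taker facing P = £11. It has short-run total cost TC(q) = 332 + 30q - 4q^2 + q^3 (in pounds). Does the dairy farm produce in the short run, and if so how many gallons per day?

Shut down

From TC, MC = TC'(q) = 30 - 8q + 3q^2 and AVC = VC/q = 30 - 4q + q^2.
The AVC parabola has its vertex at q = 4/2 = 2, where AVC = 30 - 4·2 + 2^2 = £26.
Since P = £11 < min AVC = £26, price fails to cover variable cost at any output.
The firm minimizes its loss by shutting down and losing only its fixed cost of £332.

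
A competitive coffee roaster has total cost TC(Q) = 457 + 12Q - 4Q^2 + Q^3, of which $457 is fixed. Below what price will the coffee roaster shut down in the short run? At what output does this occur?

$8 per unit, at Q = 2

The firm shuts down when price falls below the minimum of average variable cost. AVC = VC/Q = 12 - 4Q + Q^2.
At the minimum of AVC, MC = AVC. MC = 12 - 8Q + 3Q^2; setting MC = AVC gives 2Q^2 - 4Q = 0, so Q = 2. min AVC = 8.
For P < $8 the firm produces nothing.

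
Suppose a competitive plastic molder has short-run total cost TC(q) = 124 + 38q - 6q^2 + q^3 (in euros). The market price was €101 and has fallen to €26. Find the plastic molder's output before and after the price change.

AVC = 38 - 6q + q^2, minimized at q = 3 where min AVC = €29. MC = 38 - 12q + 3q^2.
With P = €101 above the shutdown price, P = MC gives q = 7.
At P = €26 < min AVC = €29, price no longer covers variable cost at any output, so the firm shuts down: q = 0.

Output falls from 7 to 0 (the firm shuts down)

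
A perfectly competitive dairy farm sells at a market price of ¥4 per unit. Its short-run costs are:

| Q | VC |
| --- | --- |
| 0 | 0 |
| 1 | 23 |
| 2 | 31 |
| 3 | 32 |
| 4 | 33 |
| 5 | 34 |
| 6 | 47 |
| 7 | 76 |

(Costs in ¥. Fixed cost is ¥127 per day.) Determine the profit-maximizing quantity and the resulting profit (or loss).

Q = 0 (shut down); profit = -¥127

Tabulate TR − TC: Q=0: -127; Q=1: -146; Q=2: -150; Q=3: -147; Q=4: -144; Q=5: -141; Q=6: -150; Q=7: -175.
Profit is highest at Q = 0. Equivalently, the lowest AVC in the table is 34/5 ≈ ¥6.80 at Q = 5, and P = ¥4 falls below it — price never covers variable cost, so the firm shuts down and loses only its fixed cost.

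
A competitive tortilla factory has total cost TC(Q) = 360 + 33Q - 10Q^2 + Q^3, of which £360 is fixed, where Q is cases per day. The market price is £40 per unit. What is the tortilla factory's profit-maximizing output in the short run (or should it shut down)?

From TC, MC = TC'(Q) = 33 - 20Q + 3Q^2 and AVC = VC/Q = 33 - 10Q + Q^2.
The AVC parabola has its vertex at Q = 10/2 = 5, where AVC = 33 - 10·5 + 5^2 = £8.
Since P = £40 ≥ min AVC = £8, price covers variable cost and the firm should produce.
Solving P = MC: -7 - 20Q + 3Q^2 = 0 ⇒ Q = -1/3 or 7. On the upward-sloping branch, Q* = 7.
Check: AVC at Q = 7 is £12 ≤ P, so revenue covers variable cost.
Profit = P·Q − TC = 40·7 − 444 = -£164, a loss, but smaller than the £360 fixed cost the firm would lose by shutting down.

Produce at Q = 7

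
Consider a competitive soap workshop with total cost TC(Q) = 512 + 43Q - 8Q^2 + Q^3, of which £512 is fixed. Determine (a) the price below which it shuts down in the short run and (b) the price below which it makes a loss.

Shutdown price = min AVC. AVC = 43 - 8Q + Q^2, with vertex at Q = 4 and minimum £27.
ATC = 512/Q + 43 - 8Q + Q^2. Setting dATC/dQ = −512/Q^2 − 8 + 2Q = 0 gives Q = 8 (since 2·8^3 − 8·8^2 = 512).
min ATC = 512/8 + 43 − 8·8 + 8^2 = £107. That is the break-even price.
Between these two prices the firm operates at a loss; above £107 it earns a profit.

Shutdown price = £27; break-even price = £107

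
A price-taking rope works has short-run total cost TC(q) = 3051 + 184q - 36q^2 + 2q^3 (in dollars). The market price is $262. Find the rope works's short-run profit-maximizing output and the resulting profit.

AVC = 184 - 36q + 2q^2; min AVC = $22 at q = 9. Since P = $262 ≥ min AVC, the firm produces.
With MC = 184 - 72q + 6q^2, P = MC on the upward-sloping part at q* = 13.
TR = 262·13 = 3406. TC = 3051 + 702 = 3753. Profit = 3406 − 3753 = -$347.
That loss of $347 beats the $3051 the firm would lose by shutting down; producing recovers $2704 of fixed cost.

Profit = -$347 at q = 13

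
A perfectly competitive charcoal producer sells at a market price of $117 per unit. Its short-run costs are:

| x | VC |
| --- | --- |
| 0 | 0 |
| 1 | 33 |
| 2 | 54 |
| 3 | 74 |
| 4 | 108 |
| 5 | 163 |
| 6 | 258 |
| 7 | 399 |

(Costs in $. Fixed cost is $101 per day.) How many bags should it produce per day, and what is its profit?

Compute π = P·x − TC at each output: x=0: -101; x=1: -17; x=2: 79; x=3: 176; x=4: 259; x=5: 321; x=6: 343; x=7: 319.
Profit is maximized at x = 6. AVC there is 258/6 = $43 ≤ P, so producing beats shutting down (which would give -$101).

x = 6; profit = $343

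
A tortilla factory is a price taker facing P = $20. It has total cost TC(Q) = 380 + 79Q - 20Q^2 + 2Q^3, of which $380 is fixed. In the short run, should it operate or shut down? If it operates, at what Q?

Strip out fixed cost: VC = 79Q - 20Q^2 + 2Q^3. Then AVC = 79 - 20Q + 2Q^2 and MC = 79 - 40Q + 6Q^2.
AVC is minimized where dAVC/dQ = -20 + 4Q = 0, at Q = 5; min AVC = 79 - 20·5 + 2·5^2 = $29.
Since P = $20 < min AVC = $29, price fails to cover variable cost at any output.
The firm minimizes its loss by shutting down and losing only its fixed cost of $380.

Shut down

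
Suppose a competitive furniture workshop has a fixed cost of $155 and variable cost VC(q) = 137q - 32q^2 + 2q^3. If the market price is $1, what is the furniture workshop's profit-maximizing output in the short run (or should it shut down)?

Shut down

From TC, MC = TC'(q) = 137 - 64q + 6q^2 and AVC = VC/q = 137 - 32q + 2q^2.
AVC hits its minimum where MC = AVC, at q = 8, giving min AVC = 137 - 32·8 + 2·8^2 = $9.
P = $1 lies below min AVC = $9; no output level covers variable cost.
Best response: produce nothing and absorb the $155 fixed cost.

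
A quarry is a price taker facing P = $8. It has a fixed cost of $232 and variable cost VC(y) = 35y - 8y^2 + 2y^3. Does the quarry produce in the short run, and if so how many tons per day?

Shut down

From TC, MC = TC'(y) = 35 - 16y + 6y^2 and AVC = VC/y = 35 - 8y + 2y^2.
The AVC parabola has its vertex at y = 8/4 = 2, where AVC = 35 - 8·2 + 2·2^2 = $27.
With P < min AVC ($8 < $27), every unit sold adds to the loss.
Best response: produce nothing and absorb the $232 fixed cost.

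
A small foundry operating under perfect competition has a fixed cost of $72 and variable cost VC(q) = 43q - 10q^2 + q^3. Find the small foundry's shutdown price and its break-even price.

Shutdown price = $18; break-even price = $31

Shutdown price = min AVC. AVC = 43 - 10q + q^2, with vertex at q = 5 and minimum $18.
ATC = 72/q + 43 - 10q + q^2. Setting dATC/dq = −72/q^2 − 10 + 2q = 0 gives q = 6 (since 2·6^3 − 10·6^2 = 72).
min ATC = 72/6 + 43 − 10·6 + 6^2 = $31. That is the break-even price.
For $18 ≤ P < $31 the firm produces at a loss; below $18 it shuts down.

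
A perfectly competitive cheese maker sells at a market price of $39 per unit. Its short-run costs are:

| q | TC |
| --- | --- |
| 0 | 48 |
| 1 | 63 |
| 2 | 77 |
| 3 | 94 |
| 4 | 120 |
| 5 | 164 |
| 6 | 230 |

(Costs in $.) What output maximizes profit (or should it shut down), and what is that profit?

q = 4; profit = $36

Compute π = P·q − TC at each output: q=0: -48; q=1: -24; q=2: 1; q=3: 23; q=4: 36; q=5: 31; q=6: 4.
Profit is maximized at q = 4. AVC there is 72/4 = $18 ≤ P, so producing beats shutting down (which would give -$48).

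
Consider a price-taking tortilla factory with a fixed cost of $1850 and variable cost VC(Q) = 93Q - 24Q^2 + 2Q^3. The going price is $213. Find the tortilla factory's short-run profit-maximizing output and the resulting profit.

AVC = 93 - 24Q + 2Q^2; min AVC = $21 at Q = 6. Since P = $213 ≥ min AVC, the firm produces.
With MC = 93 - 48Q + 6Q^2, P = MC on the upward-sloping part at Q* = 10.
TR = 213·10 = 2130. TC = 1850 + 530 = 2380. Profit = 2130 − 2380 = -$250.
That loss of $250 beats the $1850 the firm would lose by shutting down; producing recovers $1600 of fixed cost.

Profit = -$250 at Q = 10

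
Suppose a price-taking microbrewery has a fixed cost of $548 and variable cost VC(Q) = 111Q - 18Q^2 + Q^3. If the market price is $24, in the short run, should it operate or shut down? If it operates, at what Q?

Shut down

From TC, MC = TC'(Q) = 111 - 36Q + 3Q^2 and AVC = VC/Q = 111 - 18Q + Q^2.
The AVC parabola has its vertex at Q = 18/2 = 9, where AVC = 111 - 18·9 + 9^2 = $30.
Since P = $24 < min AVC = $30, price fails to cover variable cost at any output.
Best response: produce nothing and absorb the $548 fixed cost.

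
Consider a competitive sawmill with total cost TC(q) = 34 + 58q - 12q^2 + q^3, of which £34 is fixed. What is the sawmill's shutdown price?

£22 per unit

Short-run supply begins at min AVC. From VC = 58q - 12q^2 + q^3, AVC = 58 - 12q + q^2.
At the minimum of AVC, MC = AVC. MC = 58 - 24q + 3q^2; setting MC = AVC gives 2q^2 - 12q = 0, so q = 6. min AVC = 22.
So the shutdown price is £22.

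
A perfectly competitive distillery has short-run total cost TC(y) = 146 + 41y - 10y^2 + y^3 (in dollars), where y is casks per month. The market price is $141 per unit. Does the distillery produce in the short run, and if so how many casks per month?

Produce at y = 10

From TC, MC = TC'(y) = 41 - 20y + 3y^2 and AVC = VC/y = 41 - 10y + y^2.
The AVC parabola has its vertex at y = 10/2 = 5, where AVC = 41 - 10·5 + 5^2 = $16.
P = $141 exceeds min AVC = $16, so the firm stays open.
P = MC gives -100 - 20y + 3y^2 = 0, with roots -10/3 and 10. Take the larger (rising MC): y* = 10.
Check: AVC at y = 10 is $41 ≤ P, so revenue covers variable cost.
Profit = P·y − TC = 141·10 − 556 = $854.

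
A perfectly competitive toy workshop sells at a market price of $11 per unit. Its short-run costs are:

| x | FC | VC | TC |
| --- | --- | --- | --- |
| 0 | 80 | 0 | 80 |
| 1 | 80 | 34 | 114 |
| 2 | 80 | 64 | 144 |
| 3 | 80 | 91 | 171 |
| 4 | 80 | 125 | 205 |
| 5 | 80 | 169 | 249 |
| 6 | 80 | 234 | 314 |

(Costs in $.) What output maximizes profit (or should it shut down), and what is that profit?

Tabulate TR − TC: x=0: -80; x=1: -103; x=2: -122; x=3: -138; x=4: -161; x=5: -194; x=6: -248.
Profit is highest at x = 0. Equivalently, the lowest AVC in the table is 91/3 ≈ $30.33 at x = 3, and P = $11 falls below it — price never covers variable cost, so the firm shuts down and loses only its fixed cost.

x = 0 (shut down); profit = -$80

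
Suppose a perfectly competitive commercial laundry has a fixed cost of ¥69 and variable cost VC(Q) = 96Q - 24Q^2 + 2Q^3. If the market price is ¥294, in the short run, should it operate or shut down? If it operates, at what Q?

Strip out fixed cost: VC = 96Q - 24Q^2 + 2Q^3. Then AVC = 96 - 24Q + 2Q^2 and MC = 96 - 48Q + 6Q^2.
AVC hits its minimum where MC = AVC, at Q = 6, giving min AVC = 96 - 24·6 + 2·6^2 = ¥24.
Because ¥294 ≥ ¥24, revenue can cover variable cost; the firm operates.
Solving P = MC: -198 - 48Q + 6Q^2 = 0 ⇒ Q = -3 or 11. On the upward-sloping branch, Q* = 11.
Check: AVC at Q = 11 is ¥74 ≤ P, so revenue covers variable cost.
Profit = P·Q − TC = 294·11 − 883 = ¥2351.

Produce at Q = 11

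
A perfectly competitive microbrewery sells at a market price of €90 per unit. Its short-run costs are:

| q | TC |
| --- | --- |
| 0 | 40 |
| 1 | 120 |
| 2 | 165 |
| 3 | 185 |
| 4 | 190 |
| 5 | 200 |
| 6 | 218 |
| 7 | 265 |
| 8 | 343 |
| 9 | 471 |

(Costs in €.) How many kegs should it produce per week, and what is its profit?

q = 8; profit = €377

Profit at each row (π = 90q − TC): q=0: -40; q=1: -30; q=2: 15; q=3: 85; q=4: 170; q=5: 250; q=6: 322; q=7: 365; q=8: 377; q=9: 339.
Profit is maximized at q = 8. AVC there is 303/8 = €37.88 ≤ P, so producing beats shutting down (which would give -€40).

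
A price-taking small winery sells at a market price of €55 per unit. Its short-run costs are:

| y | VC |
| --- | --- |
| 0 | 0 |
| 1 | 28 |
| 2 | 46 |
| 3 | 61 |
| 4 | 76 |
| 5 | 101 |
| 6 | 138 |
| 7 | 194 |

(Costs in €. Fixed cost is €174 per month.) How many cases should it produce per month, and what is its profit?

y = 6; profit = €18

Compute π = P·y − TC at each output: y=0: -174; y=1: -147; y=2: -110; y=3: -70; y=4: -30; y=5: 0; y=6: 18; y=7: 17.
Profit is maximized at y = 6. AVC there is 138/6 = €23 ≤ P, so producing beats shutting down (which would give -€174).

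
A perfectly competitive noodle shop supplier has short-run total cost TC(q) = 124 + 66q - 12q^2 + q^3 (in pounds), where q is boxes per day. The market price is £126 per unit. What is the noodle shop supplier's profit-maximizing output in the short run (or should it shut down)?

Variable cost is VC = 66q - 12q^2 + q^3, so AVC = VC/q = 66 - 12q + q^2 and MC = dTC/dq = 66 - 24q + 3q^2.
The AVC parabola has its vertex at q = 12/2 = 6, where AVC = 66 - 12·6 + 6^2 = £30.
Because £126 ≥ £30, revenue can cover variable cost; the firm operates.
P = MC gives -60 - 24q + 3q^2 = 0, with roots -2 and 10. Take the larger (rising MC): q* = 10.
Check: AVC at q = 10 is £46 ≤ P, so revenue covers variable cost.
Profit = P·q − TC = 126·10 − 584 = £676.

Produce at q = 10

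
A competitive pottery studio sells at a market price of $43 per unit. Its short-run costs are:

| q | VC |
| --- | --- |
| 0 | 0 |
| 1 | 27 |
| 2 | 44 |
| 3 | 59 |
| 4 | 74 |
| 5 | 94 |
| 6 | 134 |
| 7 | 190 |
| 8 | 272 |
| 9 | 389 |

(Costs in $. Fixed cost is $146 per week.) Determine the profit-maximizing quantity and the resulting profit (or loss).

q = 6; profit = -$22

Tabulate TR − TC: q=0: -146; q=1: -130; q=2: -104; q=3: -76; q=4: -48; q=5: -25; q=6: -22; q=7: -35; q=8: -74; q=9: -148.
Profit is maximized at q = 6. AVC there is 134/6 = $22.33 ≤ P, so producing beats shutting down (which would give -$146).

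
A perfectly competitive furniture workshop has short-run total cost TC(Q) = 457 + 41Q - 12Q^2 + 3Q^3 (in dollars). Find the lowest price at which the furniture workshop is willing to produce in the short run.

The firm shuts down when price falls below the minimum of average variable cost. AVC = VC/Q = 41 - 12Q + 3Q^2.
dAVC/dQ = -12 + 6Q = 0 gives Q = 2. min AVC = 41 - 12·2 + 3·2^2 = 29.
So the shutdown price is $29.

$29 per unit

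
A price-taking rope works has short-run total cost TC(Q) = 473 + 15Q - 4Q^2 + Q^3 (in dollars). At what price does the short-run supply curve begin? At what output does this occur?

$11 per unit, at Q = 2

Short-run supply begins at min AVC. From VC = 15Q - 4Q^2 + Q^3, AVC = 15 - 4Q + Q^2.
At the minimum of AVC, MC = AVC. MC = 15 - 8Q + 3Q^2; setting MC = AVC gives 2Q^2 - 4Q = 0, so Q = 2. min AVC = 11.
For P < $11 the firm produces nothing.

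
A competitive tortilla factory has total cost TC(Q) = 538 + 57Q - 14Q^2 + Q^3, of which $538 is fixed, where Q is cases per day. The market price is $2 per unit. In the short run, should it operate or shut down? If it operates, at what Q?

From TC, MC = TC'(Q) = 57 - 28Q + 3Q^2 and AVC = VC/Q = 57 - 14Q + Q^2.
AVC hits its minimum where MC = AVC, at Q = 7, giving min AVC = 57 - 14·7 + 7^2 = $8.
P = $2 lies below min AVC = $8; no output level covers variable cost.
Best response: produce nothing and absorb the $538 fixed cost.

Shut down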